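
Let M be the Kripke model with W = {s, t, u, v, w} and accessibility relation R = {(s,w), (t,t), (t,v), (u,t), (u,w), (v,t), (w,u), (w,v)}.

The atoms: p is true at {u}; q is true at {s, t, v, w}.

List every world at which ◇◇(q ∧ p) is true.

∅

s: successors {w}; ◇(q ∧ p) there: w:F. ✗
t: successors {t, v}; ◇(q ∧ p) there: t:F, v:F. ✗
u: successors {t, w}; ◇(q ∧ p) there: t:F, w:F. ✗
v: successors {t}; ◇(q ∧ p) there: t:F. ✗
w: successors {u, v}; ◇(q ∧ p) there: u:F, v:F. ✗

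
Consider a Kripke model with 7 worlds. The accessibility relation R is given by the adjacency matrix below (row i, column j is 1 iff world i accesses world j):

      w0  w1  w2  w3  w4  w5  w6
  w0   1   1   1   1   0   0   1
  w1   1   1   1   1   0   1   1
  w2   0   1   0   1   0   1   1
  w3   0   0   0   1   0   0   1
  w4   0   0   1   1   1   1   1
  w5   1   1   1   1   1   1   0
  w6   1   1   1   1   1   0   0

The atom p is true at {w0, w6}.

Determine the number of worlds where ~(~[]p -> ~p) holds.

2

w0: ~[]p -> ~p is F. ✓
w1: ~[]p -> ~p is T. ✗
w2: ~[]p -> ~p is T. ✗
w3: ~[]p -> ~p is T. ✗
w4: ~[]p -> ~p is T. ✗
w5: ~[]p -> ~p is T. ✗
w6: ~[]p -> ~p is F. ✓
Satisfying worlds: {w0, w6}.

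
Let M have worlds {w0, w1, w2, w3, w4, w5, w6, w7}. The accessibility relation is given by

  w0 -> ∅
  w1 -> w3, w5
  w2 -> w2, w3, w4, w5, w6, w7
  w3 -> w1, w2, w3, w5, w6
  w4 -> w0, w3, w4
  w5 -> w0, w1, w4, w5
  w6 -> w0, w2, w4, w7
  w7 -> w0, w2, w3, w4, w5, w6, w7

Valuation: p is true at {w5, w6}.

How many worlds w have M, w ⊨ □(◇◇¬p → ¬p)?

w0: no successors, so □(◇◇¬p → ¬p) holds vacuously. ✓
w1: successors {w3, w5}; ◇◇¬p → ¬p there: w3:T, w5:F. ✗
w2: successors {w2, w3, w4, w5, w6, w7}; ◇◇¬p → ¬p there: w2:T, w3:T, w4:T, w5:F, w6:F, w7:T. ✗
w3: successors {w1, w2, w3, w5, w6}; ◇◇¬p → ¬p there: w1:T, w2:T, w3:T, w5:F, w6:F. ✗
w4: successors {w0, w3, w4}; ◇◇¬p → ¬p there: w0:T, w3:T, w4:T. ✓
w5: successors {w0, w1, w4, w5}; ◇◇¬p → ¬p there: w0:T, w1:T, w4:T, w5:F. ✗
w6: successors {w0, w2, w4, w7}; ◇◇¬p → ¬p there: w0:T, w2:T, w4:T, w7:T. ✓
w7: successors {w0, w2, w3, w4, w5, w6, w7}; ◇◇¬p → ¬p there: w0:T, w2:T, w3:T, w4:T, w5:F, w6:F, w7:T. ✗
Satisfying worlds: {w0, w4, w6}.

3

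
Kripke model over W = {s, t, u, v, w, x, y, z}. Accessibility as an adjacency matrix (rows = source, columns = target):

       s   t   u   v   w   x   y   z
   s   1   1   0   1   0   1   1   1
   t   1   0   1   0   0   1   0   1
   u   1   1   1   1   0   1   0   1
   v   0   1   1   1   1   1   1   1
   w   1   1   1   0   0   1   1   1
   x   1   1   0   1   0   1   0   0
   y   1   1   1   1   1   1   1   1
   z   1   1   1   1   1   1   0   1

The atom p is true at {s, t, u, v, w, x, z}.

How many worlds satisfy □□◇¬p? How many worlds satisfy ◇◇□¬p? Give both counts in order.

0 and 0

For □□◇¬p:
s: successors {s, t, v, x, y, z}; □◇¬p there: s:F, t:F, v:F, x:F, y:F, z:F. ✗
t: successors {s, u, x, z}; □◇¬p there: s:F, u:F, x:F, z:F. ✗
u: successors {s, t, u, v, x, z}; □◇¬p there: s:F, t:F, u:F, v:F, x:F, z:F. ✗
v: successors {t, u, v, w, x, y, z}; □◇¬p there: t:F, u:F, v:F, w:F, x:F, y:F, z:F. ✗
w: successors {s, t, u, x, y, z}; □◇¬p there: s:F, t:F, u:F, x:F, y:F, z:F. ✗
x: successors {s, t, v, x}; □◇¬p there: s:F, t:F, v:F, x:F. ✗
y: successors {s, t, u, v, w, x, y, z}; □◇¬p there: s:F, t:F, u:F, v:F, w:F, x:F, y:F, z:F. ✗
z: successors {s, t, u, v, w, x, z}; □◇¬p there: s:F, t:F, u:F, v:F, w:F, x:F, z:F. ✗
— 0 worlds.
For ◇◇□¬p:
s: successors {s, t, v, x, y, z}; ◇□¬p there: s:F, t:F, v:F, x:F, y:F, z:F. ✗
t: successors {s, u, x, z}; ◇□¬p there: s:F, u:F, x:F, z:F. ✗
u: successors {s, t, u, v, x, z}; ◇□¬p there: s:F, t:F, u:F, v:F, x:F, z:F. ✗
v: successors {t, u, v, w, x, y, z}; ◇□¬p there: t:F, u:F, v:F, w:F, x:F, y:F, z:F. ✗
w: successors {s, t, u, x, y, z}; ◇□¬p there: s:F, t:F, u:F, x:F, y:F, z:F. ✗
x: successors {s, t, v, x}; ◇□¬p there: s:F, t:F, v:F, x:F. ✗
y: successors {s, t, u, v, w, x, y, z}; ◇□¬p there: s:F, t:F, u:F, v:F, w:F, x:F, y:F, z:F. ✗
z: successors {s, t, u, v, w, x, z}; ◇□¬p there: s:F, t:F, u:F, v:F, w:F, x:F, z:F. ✗
— 0 worlds.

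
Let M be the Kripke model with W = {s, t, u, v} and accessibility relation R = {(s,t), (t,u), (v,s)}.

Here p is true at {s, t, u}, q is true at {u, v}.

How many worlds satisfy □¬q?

s: successors {t}; ¬q there: t:T. ✓
t: successors {u}; ¬q there: u:F. ✗
u: no successors, so □¬q holds vacuously. ✓
v: successors {s}; ¬q there: s:T. ✓
Satisfying worlds: {s, u, v}.

3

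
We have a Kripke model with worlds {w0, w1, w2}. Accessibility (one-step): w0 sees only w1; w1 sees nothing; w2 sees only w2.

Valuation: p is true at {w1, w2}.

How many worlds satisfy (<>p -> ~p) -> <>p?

2

w0: <>p -> ~p is T, <>p is T. ✓
w1: <>p -> ~p is T, <>p is F. ✗
w2: <>p -> ~p is F, <>p is T. ✓
Satisfying worlds: {w0, w2}.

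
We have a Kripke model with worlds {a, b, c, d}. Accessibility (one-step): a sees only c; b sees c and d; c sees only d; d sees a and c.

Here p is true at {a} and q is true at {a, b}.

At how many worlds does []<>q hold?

a: successors {c}; <>q there: c:F. ✗
b: successors {c, d}; <>q there: c:F, d:T. ✗
c: successors {d}; <>q there: d:T. ✓
d: successors {a, c}; <>q there: a:F, c:F. ✗
Satisfying worlds: {c}.

1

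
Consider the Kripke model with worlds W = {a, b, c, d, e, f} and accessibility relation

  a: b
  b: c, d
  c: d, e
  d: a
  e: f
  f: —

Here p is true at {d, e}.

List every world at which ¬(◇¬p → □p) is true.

{a, b, d, e}

a: ◇¬p → □p is F. ✓
b: ◇¬p → □p is F. ✓
c: ◇¬p → □p is T. ✗
d: ◇¬p → □p is F. ✓
e: ◇¬p → □p is F. ✓
f: ◇¬p → □p is T. ✗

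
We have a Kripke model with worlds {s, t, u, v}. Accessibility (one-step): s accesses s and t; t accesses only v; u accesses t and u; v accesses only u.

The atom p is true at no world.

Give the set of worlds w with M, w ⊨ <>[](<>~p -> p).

∅

s: successors {s, t}; [](<>~p -> p) there: s:F, t:F. ✗
t: successors {v}; [](<>~p -> p) there: v:F. ✗
u: successors {t, u}; [](<>~p -> p) there: t:F, u:F. ✗
v: successors {u}; [](<>~p -> p) there: u:F. ✗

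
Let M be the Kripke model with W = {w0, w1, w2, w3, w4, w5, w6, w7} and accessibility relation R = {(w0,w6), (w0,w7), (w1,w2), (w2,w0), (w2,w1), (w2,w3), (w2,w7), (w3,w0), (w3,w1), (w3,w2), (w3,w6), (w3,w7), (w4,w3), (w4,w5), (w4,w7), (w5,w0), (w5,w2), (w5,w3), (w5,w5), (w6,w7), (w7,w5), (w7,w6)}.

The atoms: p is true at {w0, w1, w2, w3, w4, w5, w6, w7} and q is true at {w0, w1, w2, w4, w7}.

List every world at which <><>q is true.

{w0, w1, w2, w3, w4, w5, w7}

w0: successors {w6, w7}; <>q there: w6:T, w7:F. ✓
w1: successors {w2}; <>q there: w2:T. ✓
w2: successors {w0, w1, w3, w7}; <>q there: w0:T, w1:T, w3:T, w7:F. ✓
w3: successors {w0, w1, w2, w6, w7}; <>q there: w0:T, w1:T, w2:T, w6:T, w7:F. ✓
w4: successors {w3, w5, w7}; <>q there: w3:T, w5:T, w7:F. ✓
w5: successors {w0, w2, w3, w5}; <>q there: w0:T, w2:T, w3:T, w5:T. ✓
w6: successors {w7}; <>q there: w7:F. ✗
w7: successors {w5, w6}; <>q there: w5:T, w6:T. ✓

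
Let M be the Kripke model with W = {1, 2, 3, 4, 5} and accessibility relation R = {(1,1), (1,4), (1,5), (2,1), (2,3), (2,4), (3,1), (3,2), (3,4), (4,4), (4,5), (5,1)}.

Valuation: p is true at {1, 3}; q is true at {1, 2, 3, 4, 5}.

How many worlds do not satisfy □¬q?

1: successors {1, 4, 5}; ¬q there: 1:F, 4:F, 5:F. ✗
2: successors {1, 3, 4}; ¬q there: 1:F, 3:F, 4:F. ✗
3: successors {1, 2, 4}; ¬q there: 1:F, 2:F, 4:F. ✗
4: successors {4, 5}; ¬q there: 4:F, 5:F. ✗
5: successors {1}; ¬q there: 1:F. ✗
Satisfying worlds: ∅.
So □¬q fails at the other 5 worlds.

5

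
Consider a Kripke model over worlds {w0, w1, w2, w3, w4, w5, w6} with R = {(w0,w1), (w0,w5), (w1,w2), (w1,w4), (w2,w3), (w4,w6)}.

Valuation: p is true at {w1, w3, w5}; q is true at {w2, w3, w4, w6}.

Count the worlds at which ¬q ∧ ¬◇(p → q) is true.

2

w0: ¬q is T, ¬◇(p → q) is T. ✓
w1: ¬q is T, ¬◇(p → q) is F. ✗
w2: ¬q is F, ¬◇(p → q) is F. ✗
w3: ¬q is F, ¬◇(p → q) is T. ✗
w4: ¬q is F, ¬◇(p → q) is F. ✗
w5: ¬q is T, ¬◇(p → q) is T. ✓
w6: ¬q is F, ¬◇(p → q) is T. ✗
Satisfying worlds: {w0, w5}.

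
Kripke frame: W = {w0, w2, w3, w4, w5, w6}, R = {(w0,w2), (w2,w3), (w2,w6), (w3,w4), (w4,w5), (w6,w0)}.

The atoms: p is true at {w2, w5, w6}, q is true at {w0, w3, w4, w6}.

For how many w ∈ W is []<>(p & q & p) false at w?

w0: successors {w2}; <>(p & q & p) there: w2:T. ✓
w2: successors {w3, w6}; <>(p & q & p) there: w3:F, w6:F. ✗
w3: successors {w4}; <>(p & q & p) there: w4:F. ✗
w4: successors {w5}; <>(p & q & p) there: w5:F. ✗
w5: no successors, so []<>(p & q & p) holds vacuously. ✓
w6: successors {w0}; <>(p & q & p) there: w0:F. ✗
Satisfying worlds: {w0, w5}.
So []<>(p & q & p) fails at the other 4 worlds.

4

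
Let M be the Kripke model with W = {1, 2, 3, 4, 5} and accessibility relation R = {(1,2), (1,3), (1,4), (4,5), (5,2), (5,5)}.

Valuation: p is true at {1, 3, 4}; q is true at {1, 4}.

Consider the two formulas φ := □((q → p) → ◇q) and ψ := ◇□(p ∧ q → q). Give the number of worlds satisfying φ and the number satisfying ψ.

For □((q → p) → ◇q):
1: successors {2, 3, 4}; (q → p) → ◇q there: 2:F, 3:F, 4:F. ✗
2: no successors, so □((q → p) → ◇q) holds vacuously. ✓
3: no successors, so □((q → p) → ◇q) holds vacuously. ✓
4: successors {5}; (q → p) → ◇q there: 5:F. ✗
5: successors {2, 5}; (q → p) → ◇q there: 2:F, 5:F. ✗
— 2 worlds.
For ◇□(p ∧ q → q):
1: successors {2, 3, 4}; □(p ∧ q → q) there: 2:T, 3:T, 4:T. ✓
2: no successors, so ◇□(p ∧ q → q) fails. ✗
3: no successors, so ◇□(p ∧ q → q) fails. ✗
4: successors {5}; □(p ∧ q → q) there: 5:T. ✓
5: successors {2, 5}; □(p ∧ q → q) there: 2:T, 5:T. ✓
— 3 worlds.

2 and 3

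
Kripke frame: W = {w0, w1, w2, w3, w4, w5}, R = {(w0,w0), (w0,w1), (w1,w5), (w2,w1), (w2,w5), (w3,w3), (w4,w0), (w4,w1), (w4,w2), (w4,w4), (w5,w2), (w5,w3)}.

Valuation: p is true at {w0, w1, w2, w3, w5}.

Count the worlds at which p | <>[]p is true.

6

w0: p is T, <>[]p is T. ✓
w1: p is T, <>[]p is T. ✓
w2: p is T, <>[]p is T. ✓
w3: p is T, <>[]p is T. ✓
w4: p is F, <>[]p is T. ✓
w5: p is T, <>[]p is T. ✓
Satisfying worlds: {w0, w1, w2, w3, w4, w5}.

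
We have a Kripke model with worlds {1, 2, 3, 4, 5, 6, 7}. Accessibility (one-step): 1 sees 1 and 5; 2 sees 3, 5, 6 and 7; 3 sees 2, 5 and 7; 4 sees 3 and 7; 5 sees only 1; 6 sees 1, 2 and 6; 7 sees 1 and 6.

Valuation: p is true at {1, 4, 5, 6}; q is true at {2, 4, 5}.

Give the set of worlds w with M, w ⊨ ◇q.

1: successors {1, 5}; q there: 1:F, 5:T. ✓
2: successors {3, 5, 6, 7}; q there: 3:F, 5:T, 6:F, 7:F. ✓
3: successors {2, 5, 7}; q there: 2:T, 5:T, 7:F. ✓
4: successors {3, 7}; q there: 3:F, 7:F. ✗
5: successors {1}; q there: 1:F. ✗
6: successors {1, 2, 6}; q there: 1:F, 2:T, 6:F. ✓
7: successors {1, 6}; q there: 1:F, 6:F. ✗

{1, 2, 3, 6}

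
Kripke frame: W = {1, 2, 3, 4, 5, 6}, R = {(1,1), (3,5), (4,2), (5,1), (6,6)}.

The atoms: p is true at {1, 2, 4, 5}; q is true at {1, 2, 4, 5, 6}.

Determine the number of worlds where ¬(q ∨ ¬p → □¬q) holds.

1: q ∨ ¬p → □¬q is F. ✓
2: q ∨ ¬p → □¬q is T. ✗
3: q ∨ ¬p → □¬q is F. ✓
4: q ∨ ¬p → □¬q is F. ✓
5: q ∨ ¬p → □¬q is F. ✓
6: q ∨ ¬p → □¬q is F. ✓
Satisfying worlds: {1, 3, 4, 5, 6}.

5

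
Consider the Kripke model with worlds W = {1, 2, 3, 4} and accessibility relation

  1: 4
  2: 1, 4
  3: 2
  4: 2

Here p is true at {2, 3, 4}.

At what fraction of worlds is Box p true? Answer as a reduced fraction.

3/4

1: successors {4}; p there: 4:T. ✓
2: successors {1, 4}; p there: 1:F, 4:T. ✗
3: successors {2}; p there: 2:T. ✓
4: successors {2}; p there: 2:T. ✓
That's 3 of 4 worlds, so 3/4.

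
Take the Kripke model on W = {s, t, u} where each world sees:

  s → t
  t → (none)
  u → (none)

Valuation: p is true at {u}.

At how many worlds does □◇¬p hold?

2

s: successors {t}; ◇¬p there: t:F. ✗
t: no successors, so □◇¬p holds vacuously. ✓
u: no successors, so □◇¬p holds vacuously. ✓
Satisfying worlds: {t, u}.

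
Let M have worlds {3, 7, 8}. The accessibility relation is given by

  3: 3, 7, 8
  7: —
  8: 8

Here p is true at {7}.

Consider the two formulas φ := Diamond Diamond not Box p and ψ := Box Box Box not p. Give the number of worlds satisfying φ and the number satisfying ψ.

For Diamond Diamond not Box p:
3: successors {3, 7, 8}; Diamond not Box p there: 3:T, 7:F, 8:T. ✓
7: no successors, so Diamond Diamond not Box p fails. ✗
8: successors {8}; Diamond not Box p there: 8:T. ✓
— 2 worlds.
For Box Box Box not p:
3: successors {3, 7, 8}; Box Box not p there: 3:F, 7:T, 8:T. ✗
7: no successors, so Box Box Box not p holds vacuously. ✓
8: successors {8}; Box Box not p there: 8:T. ✓
— 2 worlds.

2 and 2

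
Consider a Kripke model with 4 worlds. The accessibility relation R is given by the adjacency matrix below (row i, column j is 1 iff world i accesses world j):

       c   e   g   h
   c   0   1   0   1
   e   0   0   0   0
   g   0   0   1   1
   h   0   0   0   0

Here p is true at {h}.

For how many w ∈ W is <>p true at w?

2

c: successors {e, h}; p there: e:F, h:T. ✓
e: no successors, so <>p fails. ✗
g: successors {g, h}; p there: g:F, h:T. ✓
h: no successors, so <>p fails. ✗
Satisfying worlds: {c, g}.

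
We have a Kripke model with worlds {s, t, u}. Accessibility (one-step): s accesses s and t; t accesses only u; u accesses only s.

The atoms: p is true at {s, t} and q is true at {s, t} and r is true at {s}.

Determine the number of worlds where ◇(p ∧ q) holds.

s: successors {s, t}; p ∧ q there: s:T, t:T. ✓
t: successors {u}; p ∧ q there: u:F. ✗
u: successors {s}; p ∧ q there: s:T. ✓
Satisfying worlds: {s, u}.

2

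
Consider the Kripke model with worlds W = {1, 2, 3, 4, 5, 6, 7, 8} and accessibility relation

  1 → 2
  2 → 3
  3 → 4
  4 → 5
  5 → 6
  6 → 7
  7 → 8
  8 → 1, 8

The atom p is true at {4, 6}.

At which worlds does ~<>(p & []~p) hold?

{1, 2, 4, 6, 7, 8}

1: <>(p & []~p) is F. ✓
2: <>(p & []~p) is F. ✓
3: <>(p & []~p) is T. ✗
4: <>(p & []~p) is F. ✓
5: <>(p & []~p) is T. ✗
6: <>(p & []~p) is F. ✓
7: <>(p & []~p) is F. ✓
8: <>(p & []~p) is F. ✓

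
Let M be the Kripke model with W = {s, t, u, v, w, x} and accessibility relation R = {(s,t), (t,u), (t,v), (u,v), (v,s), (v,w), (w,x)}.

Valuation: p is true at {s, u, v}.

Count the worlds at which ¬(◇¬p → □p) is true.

s: ◇¬p → □p is F. ✓
t: ◇¬p → □p is T. ✗
u: ◇¬p → □p is T. ✗
v: ◇¬p → □p is F. ✓
w: ◇¬p → □p is F. ✓
x: ◇¬p → □p is T. ✗
Satisfying worlds: {s, v, w}.

3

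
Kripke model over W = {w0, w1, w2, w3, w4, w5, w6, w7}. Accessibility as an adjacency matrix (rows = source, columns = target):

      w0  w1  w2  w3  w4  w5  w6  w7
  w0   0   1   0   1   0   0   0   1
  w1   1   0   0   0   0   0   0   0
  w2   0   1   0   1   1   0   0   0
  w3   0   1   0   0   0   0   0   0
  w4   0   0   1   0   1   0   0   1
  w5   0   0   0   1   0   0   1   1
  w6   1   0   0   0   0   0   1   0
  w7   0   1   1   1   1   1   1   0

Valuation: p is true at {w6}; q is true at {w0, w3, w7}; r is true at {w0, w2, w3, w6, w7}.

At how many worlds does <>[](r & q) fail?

4

w0: successors {w1, w3, w7}; [](r & q) there: w1:T, w3:F, w7:F. ✓
w1: successors {w0}; [](r & q) there: w0:F. ✗
w2: successors {w1, w3, w4}; [](r & q) there: w1:T, w3:F, w4:F. ✓
w3: successors {w1}; [](r & q) there: w1:T. ✓
w4: successors {w2, w4, w7}; [](r & q) there: w2:F, w4:F, w7:F. ✗
w5: successors {w3, w6, w7}; [](r & q) there: w3:F, w6:F, w7:F. ✗
w6: successors {w0, w6}; [](r & q) there: w0:F, w6:F. ✗
w7: successors {w1, w2, w3, w4, w5, w6}; [](r & q) there: w1:T, w2:F, w3:F, w4:F, w5:F, w6:F. ✓
Satisfying worlds: {w0, w2, w3, w7}.
So <>[](r & q) fails at the other 4 worlds.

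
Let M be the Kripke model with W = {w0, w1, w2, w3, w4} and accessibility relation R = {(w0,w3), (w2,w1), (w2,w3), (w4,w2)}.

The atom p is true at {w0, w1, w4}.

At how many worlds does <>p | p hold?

4

w0: <>p is F, p is T. ✓
w1: <>p is F, p is T. ✓
w2: <>p is T, p is F. ✓
w3: <>p is F, p is F. ✗
w4: <>p is F, p is T. ✓
Satisfying worlds: {w0, w1, w2, w4}.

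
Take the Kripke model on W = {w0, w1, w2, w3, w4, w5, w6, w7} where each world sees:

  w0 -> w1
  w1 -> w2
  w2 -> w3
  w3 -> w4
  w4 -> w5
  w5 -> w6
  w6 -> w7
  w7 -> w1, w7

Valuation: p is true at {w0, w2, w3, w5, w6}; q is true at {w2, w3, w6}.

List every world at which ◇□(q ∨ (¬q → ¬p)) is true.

w0: successors {w1}; □(q ∨ (¬q → ¬p)) there: w1:T. ✓
w1: successors {w2}; □(q ∨ (¬q → ¬p)) there: w2:T. ✓
w2: successors {w3}; □(q ∨ (¬q → ¬p)) there: w3:T. ✓
w3: successors {w4}; □(q ∨ (¬q → ¬p)) there: w4:F. ✗
w4: successors {w5}; □(q ∨ (¬q → ¬p)) there: w5:T. ✓
w5: successors {w6}; □(q ∨ (¬q → ¬p)) there: w6:T. ✓
w6: successors {w7}; □(q ∨ (¬q → ¬p)) there: w7:T. ✓
w7: successors {w1, w7}; □(q ∨ (¬q → ¬p)) there: w1:T, w7:T. ✓

{w0, w1, w2, w4, w5, w6, w7}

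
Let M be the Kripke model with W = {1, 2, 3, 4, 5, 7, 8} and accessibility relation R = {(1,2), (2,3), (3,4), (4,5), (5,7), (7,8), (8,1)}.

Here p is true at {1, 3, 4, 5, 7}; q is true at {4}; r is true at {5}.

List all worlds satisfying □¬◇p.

1: successors {2}; ¬◇p there: 2:F. ✗
2: successors {3}; ¬◇p there: 3:F. ✗
3: successors {4}; ¬◇p there: 4:F. ✗
4: successors {5}; ¬◇p there: 5:F. ✗
5: successors {7}; ¬◇p there: 7:T. ✓
7: successors {8}; ¬◇p there: 8:F. ✗
8: successors {1}; ¬◇p there: 1:T. ✓

{5, 8}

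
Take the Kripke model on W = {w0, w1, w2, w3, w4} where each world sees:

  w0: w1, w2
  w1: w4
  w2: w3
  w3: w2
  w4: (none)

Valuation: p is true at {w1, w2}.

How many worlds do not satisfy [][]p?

w0: successors {w1, w2}; []p there: w1:F, w2:F. ✗
w1: successors {w4}; []p there: w4:T. ✓
w2: successors {w3}; []p there: w3:T. ✓
w3: successors {w2}; []p there: w2:F. ✗
w4: no successors, so [][]p holds vacuously. ✓
Satisfying worlds: {w1, w2, w4}.
So [][]p fails at the other 2 worlds.

2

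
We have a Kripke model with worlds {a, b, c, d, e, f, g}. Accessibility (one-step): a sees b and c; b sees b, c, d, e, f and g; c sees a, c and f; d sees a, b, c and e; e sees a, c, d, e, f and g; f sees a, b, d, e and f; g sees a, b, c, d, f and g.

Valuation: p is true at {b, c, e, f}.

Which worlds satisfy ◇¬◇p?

∅

a: successors {b, c}; ¬◇p there: b:F, c:F. ✗
b: successors {b, c, d, e, f, g}; ¬◇p there: b:F, c:F, d:F, e:F, f:F, g:F. ✗
c: successors {a, c, f}; ¬◇p there: a:F, c:F, f:F. ✗
d: successors {a, b, c, e}; ¬◇p there: a:F, b:F, c:F, e:F. ✗
e: successors {a, c, d, e, f, g}; ¬◇p there: a:F, c:F, d:F, e:F, f:F, g:F. ✗
f: successors {a, b, d, e, f}; ¬◇p there: a:F, b:F, d:F, e:F, f:F. ✗
g: successors {a, b, c, d, f, g}; ¬◇p there: a:F, b:F, c:F, d:F, f:F, g:F. ✗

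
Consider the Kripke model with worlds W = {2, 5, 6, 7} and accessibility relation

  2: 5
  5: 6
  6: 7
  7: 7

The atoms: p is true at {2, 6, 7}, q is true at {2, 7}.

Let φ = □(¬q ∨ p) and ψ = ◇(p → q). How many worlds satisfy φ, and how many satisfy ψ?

For □(¬q ∨ p):
2: successors {5}; ¬q ∨ p there: 5:T. ✓
5: successors {6}; ¬q ∨ p there: 6:T. ✓
6: successors {7}; ¬q ∨ p there: 7:T. ✓
7: successors {7}; ¬q ∨ p there: 7:T. ✓
— 4 worlds.
For ◇(p → q):
2: successors {5}; p → q there: 5:T. ✓
5: successors {6}; p → q there: 6:F. ✗
6: successors {7}; p → q there: 7:T. ✓
7: successors {7}; p → q there: 7:T. ✓
— 3 worlds.

4 and 3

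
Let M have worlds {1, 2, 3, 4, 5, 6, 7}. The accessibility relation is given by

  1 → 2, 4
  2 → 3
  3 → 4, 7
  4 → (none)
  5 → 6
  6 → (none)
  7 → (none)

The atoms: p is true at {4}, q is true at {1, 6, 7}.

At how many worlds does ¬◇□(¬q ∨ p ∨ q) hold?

1: ◇□(¬q ∨ p ∨ q) is T. ✗
2: ◇□(¬q ∨ p ∨ q) is T. ✗
3: ◇□(¬q ∨ p ∨ q) is T. ✗
4: ◇□(¬q ∨ p ∨ q) is F. ✓
5: ◇□(¬q ∨ p ∨ q) is T. ✗
6: ◇□(¬q ∨ p ∨ q) is F. ✓
7: ◇□(¬q ∨ p ∨ q) is F. ✓
Satisfying worlds: {4, 6, 7}.

3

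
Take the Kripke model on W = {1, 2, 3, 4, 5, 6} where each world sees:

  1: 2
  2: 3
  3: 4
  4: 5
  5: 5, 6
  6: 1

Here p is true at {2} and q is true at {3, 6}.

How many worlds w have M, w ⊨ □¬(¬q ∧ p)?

5

1: successors {2}; ¬(¬q ∧ p) there: 2:F. ✗
2: successors {3}; ¬(¬q ∧ p) there: 3:T. ✓
3: successors {4}; ¬(¬q ∧ p) there: 4:T. ✓
4: successors {5}; ¬(¬q ∧ p) there: 5:T. ✓
5: successors {5, 6}; ¬(¬q ∧ p) there: 5:T, 6:T. ✓
6: successors {1}; ¬(¬q ∧ p) there: 1:T. ✓
Satisfying worlds: {2, 3, 4, 5, 6}.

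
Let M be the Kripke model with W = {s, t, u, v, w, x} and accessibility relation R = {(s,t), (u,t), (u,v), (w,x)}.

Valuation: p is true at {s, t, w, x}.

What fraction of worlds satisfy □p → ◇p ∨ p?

5/6

s: □p is T, ◇p ∨ p is T. ✓
t: □p is T, ◇p ∨ p is T. ✓
u: □p is F, ◇p ∨ p is T. ✓
v: □p is T, ◇p ∨ p is F. ✗
w: □p is T, ◇p ∨ p is T. ✓
x: □p is T, ◇p ∨ p is T. ✓
That's 5 of 6 worlds, so 5/6.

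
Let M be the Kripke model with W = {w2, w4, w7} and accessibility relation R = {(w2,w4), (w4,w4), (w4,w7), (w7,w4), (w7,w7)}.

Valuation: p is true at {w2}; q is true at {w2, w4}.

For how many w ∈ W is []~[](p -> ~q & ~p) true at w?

w2: successors {w4}; ~[](p -> ~q & ~p) there: w4:F. ✗
w4: successors {w4, w7}; ~[](p -> ~q & ~p) there: w4:F, w7:F. ✗
w7: successors {w4, w7}; ~[](p -> ~q & ~p) there: w4:F, w7:F. ✗
Satisfying worlds: ∅.

0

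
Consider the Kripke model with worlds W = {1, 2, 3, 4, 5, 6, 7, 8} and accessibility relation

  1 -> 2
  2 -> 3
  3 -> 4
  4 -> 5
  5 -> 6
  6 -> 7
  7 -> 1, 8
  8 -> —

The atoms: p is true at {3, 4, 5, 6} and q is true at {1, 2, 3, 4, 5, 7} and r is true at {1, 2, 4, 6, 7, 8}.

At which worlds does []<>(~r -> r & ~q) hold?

{2, 4, 5, 6, 8}

1: successors {2}; <>(~r -> r & ~q) there: 2:F. ✗
2: successors {3}; <>(~r -> r & ~q) there: 3:T. ✓
3: successors {4}; <>(~r -> r & ~q) there: 4:F. ✗
4: successors {5}; <>(~r -> r & ~q) there: 5:T. ✓
5: successors {6}; <>(~r -> r & ~q) there: 6:T. ✓
6: successors {7}; <>(~r -> r & ~q) there: 7:T. ✓
7: successors {1, 8}; <>(~r -> r & ~q) there: 1:T, 8:F. ✗
8: no successors, so []<>(~r -> r & ~q) holds vacuously. ✓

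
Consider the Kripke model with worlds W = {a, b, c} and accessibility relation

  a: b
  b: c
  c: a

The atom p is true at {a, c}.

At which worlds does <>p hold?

a: successors {b}; p there: b:F. ✗
b: successors {c}; p there: c:T. ✓
c: successors {a}; p there: a:T. ✓

{b, c}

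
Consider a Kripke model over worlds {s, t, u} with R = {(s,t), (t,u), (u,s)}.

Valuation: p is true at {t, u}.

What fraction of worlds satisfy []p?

2/3

s: successors {t}; p there: t:T. ✓
t: successors {u}; p there: u:T. ✓
u: successors {s}; p there: s:F. ✗
That's 2 of 3 worlds, so 2/3.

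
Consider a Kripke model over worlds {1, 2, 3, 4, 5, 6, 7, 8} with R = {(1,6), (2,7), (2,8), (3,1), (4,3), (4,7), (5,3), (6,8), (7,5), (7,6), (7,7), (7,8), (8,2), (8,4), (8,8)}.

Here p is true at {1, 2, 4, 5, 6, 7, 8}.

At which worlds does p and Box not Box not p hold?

1: p is T, Box not Box not p is T. ✓
2: p is T, Box not Box not p is T. ✓
3: p is F, Box not Box not p is T. ✗
4: p is T, Box not Box not p is T. ✓
5: p is T, Box not Box not p is T. ✓
6: p is T, Box not Box not p is T. ✓
7: p is T, Box not Box not p is F. ✗
8: p is T, Box not Box not p is T. ✓

{1, 2, 4, 5, 6, 8}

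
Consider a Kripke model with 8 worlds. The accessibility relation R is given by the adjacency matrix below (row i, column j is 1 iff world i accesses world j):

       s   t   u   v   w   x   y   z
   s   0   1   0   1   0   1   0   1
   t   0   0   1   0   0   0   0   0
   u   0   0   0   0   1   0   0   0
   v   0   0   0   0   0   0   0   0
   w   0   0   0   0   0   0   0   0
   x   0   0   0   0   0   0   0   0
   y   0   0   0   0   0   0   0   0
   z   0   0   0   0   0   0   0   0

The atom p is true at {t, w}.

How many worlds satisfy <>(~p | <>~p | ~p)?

s: successors {t, v, x, z}; ~p | <>~p | ~p there: t:T, v:T, x:T, z:T. ✓
t: successors {u}; ~p | <>~p | ~p there: u:T. ✓
u: successors {w}; ~p | <>~p | ~p there: w:F. ✗
v: no successors, so <>(~p | <>~p | ~p) fails. ✗
w: no successors, so <>(~p | <>~p | ~p) fails. ✗
x: no successors, so <>(~p | <>~p | ~p) fails. ✗
y: no successors, so <>(~p | <>~p | ~p) fails. ✗
z: no successors, so <>(~p | <>~p | ~p) fails. ✗
Satisfying worlds: {s, t}.

2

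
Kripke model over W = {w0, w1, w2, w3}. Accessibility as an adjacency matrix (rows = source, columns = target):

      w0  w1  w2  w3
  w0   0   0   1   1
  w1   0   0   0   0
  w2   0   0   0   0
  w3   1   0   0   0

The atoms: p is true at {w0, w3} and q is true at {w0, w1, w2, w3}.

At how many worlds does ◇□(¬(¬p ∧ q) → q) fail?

w0: successors {w2, w3}; □(¬(¬p ∧ q) → q) there: w2:T, w3:T. ✓
w1: no successors, so ◇□(¬(¬p ∧ q) → q) fails. ✗
w2: no successors, so ◇□(¬(¬p ∧ q) → q) fails. ✗
w3: successors {w0}; □(¬(¬p ∧ q) → q) there: w0:T. ✓
Satisfying worlds: {w0, w3}.
So ◇□(¬(¬p ∧ q) → q) fails at the other 2 worlds.

2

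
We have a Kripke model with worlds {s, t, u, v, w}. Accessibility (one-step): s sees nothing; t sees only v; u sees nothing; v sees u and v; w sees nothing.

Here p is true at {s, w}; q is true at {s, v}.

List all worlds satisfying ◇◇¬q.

{t, v}

s: no successors, so ◇◇¬q fails. ✗
t: successors {v}; ◇¬q there: v:T. ✓
u: no successors, so ◇◇¬q fails. ✗
v: successors {u, v}; ◇¬q there: u:F, v:T. ✓
w: no successors, so ◇◇¬q fails. ✗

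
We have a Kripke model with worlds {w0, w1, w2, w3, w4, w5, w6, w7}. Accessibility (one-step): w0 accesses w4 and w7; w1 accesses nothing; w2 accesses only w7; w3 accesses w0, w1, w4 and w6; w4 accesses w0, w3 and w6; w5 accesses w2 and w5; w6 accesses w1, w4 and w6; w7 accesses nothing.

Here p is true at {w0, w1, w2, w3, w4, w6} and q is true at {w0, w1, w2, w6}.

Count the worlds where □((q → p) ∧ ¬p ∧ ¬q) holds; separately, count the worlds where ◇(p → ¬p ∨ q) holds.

For □((q → p) ∧ ¬p ∧ ¬q):
w0: successors {w4, w7}; (q → p) ∧ ¬p ∧ ¬q there: w4:F, w7:T. ✗
w1: no successors, so □((q → p) ∧ ¬p ∧ ¬q) holds vacuously. ✓
w2: successors {w7}; (q → p) ∧ ¬p ∧ ¬q there: w7:T. ✓
w3: successors {w0, w1, w4, w6}; (q → p) ∧ ¬p ∧ ¬q there: w0:F, w1:F, w4:F, w6:F. ✗
w4: successors {w0, w3, w6}; (q → p) ∧ ¬p ∧ ¬q there: w0:F, w3:F, w6:F. ✗
w5: successors {w2, w5}; (q → p) ∧ ¬p ∧ ¬q there: w2:F, w5:T. ✗
w6: successors {w1, w4, w6}; (q → p) ∧ ¬p ∧ ¬q there: w1:F, w4:F, w6:F. ✗
w7: no successors, so □((q → p) ∧ ¬p ∧ ¬q) holds vacuously. ✓
— 3 worlds.
For ◇(p → ¬p ∨ q):
w0: successors {w4, w7}; p → ¬p ∨ q there: w4:F, w7:T. ✓
w1: no successors, so ◇(p → ¬p ∨ q) fails. ✗
w2: successors {w7}; p → ¬p ∨ q there: w7:T. ✓
w3: successors {w0, w1, w4, w6}; p → ¬p ∨ q there: w0:T, w1:T, w4:F, w6:T. ✓
w4: successors {w0, w3, w6}; p → ¬p ∨ q there: w0:T, w3:F, w6:T. ✓
w5: successors {w2, w5}; p → ¬p ∨ q there: w2:T, w5:T. ✓
w6: successors {w1, w4, w6}; p → ¬p ∨ q there: w1:T, w4:F, w6:T. ✓
w7: no successors, so ◇(p → ¬p ∨ q) fails. ✗
— 6 worlds.

3 and 6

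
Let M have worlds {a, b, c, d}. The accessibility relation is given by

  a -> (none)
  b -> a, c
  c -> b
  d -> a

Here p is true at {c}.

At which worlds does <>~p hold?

{b, c, d}

a: no successors, so <>~p fails. ✗
b: successors {a, c}; ~p there: a:T, c:F. ✓
c: successors {b}; ~p there: b:T. ✓
d: successors {a}; ~p there: a:T. ✓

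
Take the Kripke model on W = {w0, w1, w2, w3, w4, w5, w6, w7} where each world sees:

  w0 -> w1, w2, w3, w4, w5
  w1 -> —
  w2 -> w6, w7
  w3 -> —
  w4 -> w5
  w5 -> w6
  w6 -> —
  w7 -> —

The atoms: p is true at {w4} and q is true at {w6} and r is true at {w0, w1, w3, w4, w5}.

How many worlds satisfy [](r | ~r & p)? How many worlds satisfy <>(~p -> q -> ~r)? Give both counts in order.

5 and 4

For [](r | ~r & p):
w0: successors {w1, w2, w3, w4, w5}; r | ~r & p there: w1:T, w2:F, w3:T, w4:T, w5:T. ✗
w1: no successors, so [](r | ~r & p) holds vacuously. ✓
w2: successors {w6, w7}; r | ~r & p there: w6:F, w7:F. ✗
w3: no successors, so [](r | ~r & p) holds vacuously. ✓
w4: successors {w5}; r | ~r & p there: w5:T. ✓
w5: successors {w6}; r | ~r & p there: w6:F. ✗
w6: no successors, so [](r | ~r & p) holds vacuously. ✓
w7: no successors, so [](r | ~r & p) holds vacuously. ✓
— 5 worlds.
For <>(~p -> q -> ~r):
w0: successors {w1, w2, w3, w4, w5}; ~p -> q -> ~r there: w1:T, w2:T, w3:T, w4:T, w5:T. ✓
w1: no successors, so <>(~p -> q -> ~r) fails. ✗
w2: successors {w6, w7}; ~p -> q -> ~r there: w6:T, w7:T. ✓
w3: no successors, so <>(~p -> q -> ~r) fails. ✗
w4: successors {w5}; ~p -> q -> ~r there: w5:T. ✓
w5: successors {w6}; ~p -> q -> ~r there: w6:T. ✓
w6: no successors, so <>(~p -> q -> ~r) fails. ✗
w7: no successors, so <>(~p -> q -> ~r) fails. ✗
— 4 worlds.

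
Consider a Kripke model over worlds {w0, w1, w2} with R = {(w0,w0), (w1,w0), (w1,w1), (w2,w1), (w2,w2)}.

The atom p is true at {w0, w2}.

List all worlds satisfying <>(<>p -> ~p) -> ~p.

{w0, w1}

w0: <>(<>p -> ~p) is F, ~p is F. ✓
w1: <>(<>p -> ~p) is T, ~p is T. ✓
w2: <>(<>p -> ~p) is T, ~p is F. ✗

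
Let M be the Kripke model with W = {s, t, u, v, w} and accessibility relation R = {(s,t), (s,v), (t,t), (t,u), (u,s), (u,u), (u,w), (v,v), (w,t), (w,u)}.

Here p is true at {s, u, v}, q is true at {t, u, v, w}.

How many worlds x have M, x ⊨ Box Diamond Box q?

s: successors {t, v}; Diamond Box q there: t:T, v:T. ✓
t: successors {t, u}; Diamond Box q there: t:T, u:T. ✓
u: successors {s, u, w}; Diamond Box q there: s:T, u:T, w:T. ✓
v: successors {v}; Diamond Box q there: v:T. ✓
w: successors {t, u}; Diamond Box q there: t:T, u:T. ✓
Satisfying worlds: {s, t, u, v, w}.

5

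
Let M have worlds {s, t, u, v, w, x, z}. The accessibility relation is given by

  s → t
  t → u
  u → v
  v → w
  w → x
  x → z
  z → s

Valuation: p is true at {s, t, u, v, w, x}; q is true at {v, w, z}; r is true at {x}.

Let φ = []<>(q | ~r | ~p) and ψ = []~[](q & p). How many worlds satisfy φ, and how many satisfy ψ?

For []<>(q | ~r | ~p):
s: successors {t}; <>(q | ~r | ~p) there: t:T. ✓
t: successors {u}; <>(q | ~r | ~p) there: u:T. ✓
u: successors {v}; <>(q | ~r | ~p) there: v:T. ✓
v: successors {w}; <>(q | ~r | ~p) there: w:F. ✗
w: successors {x}; <>(q | ~r | ~p) there: x:T. ✓
x: successors {z}; <>(q | ~r | ~p) there: z:T. ✓
z: successors {s}; <>(q | ~r | ~p) there: s:T. ✓
— 6 worlds.
For []~[](q & p):
s: successors {t}; ~[](q & p) there: t:T. ✓
t: successors {u}; ~[](q & p) there: u:F. ✗
u: successors {v}; ~[](q & p) there: v:F. ✗
v: successors {w}; ~[](q & p) there: w:T. ✓
w: successors {x}; ~[](q & p) there: x:T. ✓
x: successors {z}; ~[](q & p) there: z:T. ✓
z: successors {s}; ~[](q & p) there: s:T. ✓
— 5 worlds.

6 and 5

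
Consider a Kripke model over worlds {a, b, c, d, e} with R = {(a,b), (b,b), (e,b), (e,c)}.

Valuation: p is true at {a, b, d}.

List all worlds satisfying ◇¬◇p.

{e}

a: successors {b}; ¬◇p there: b:F. ✗
b: successors {b}; ¬◇p there: b:F. ✗
c: no successors, so ◇¬◇p fails. ✗
d: no successors, so ◇¬◇p fails. ✗
e: successors {b, c}; ¬◇p there: b:F, c:T. ✓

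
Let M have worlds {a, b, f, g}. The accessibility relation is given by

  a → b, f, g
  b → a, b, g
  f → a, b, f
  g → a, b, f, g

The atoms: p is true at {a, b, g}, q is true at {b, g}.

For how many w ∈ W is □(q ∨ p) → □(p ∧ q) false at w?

1

a: □(q ∨ p) is F, □(p ∧ q) is F. ✓
b: □(q ∨ p) is T, □(p ∧ q) is F. ✗
f: □(q ∨ p) is F, □(p ∧ q) is F. ✓
g: □(q ∨ p) is F, □(p ∧ q) is F. ✓
Satisfying worlds: {a, f, g}.
So □(q ∨ p) → □(p ∧ q) fails at the other 1 world.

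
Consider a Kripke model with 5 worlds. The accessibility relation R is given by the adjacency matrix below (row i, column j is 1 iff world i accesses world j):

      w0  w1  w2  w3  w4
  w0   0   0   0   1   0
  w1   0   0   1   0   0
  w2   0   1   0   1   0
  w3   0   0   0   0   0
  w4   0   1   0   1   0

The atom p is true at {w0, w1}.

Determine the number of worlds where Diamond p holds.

w0: successors {w3}; p there: w3:F. ✗
w1: successors {w2}; p there: w2:F. ✗
w2: successors {w1, w3}; p there: w1:T, w3:F. ✓
w3: no successors, so Diamond p fails. ✗
w4: successors {w1, w3}; p there: w1:T, w3:F. ✓
Satisfying worlds: {w2, w4}.

2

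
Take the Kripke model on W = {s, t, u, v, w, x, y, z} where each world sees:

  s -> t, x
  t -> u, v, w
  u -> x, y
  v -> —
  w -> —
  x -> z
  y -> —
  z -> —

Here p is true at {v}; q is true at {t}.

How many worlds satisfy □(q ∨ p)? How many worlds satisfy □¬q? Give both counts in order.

For □(q ∨ p):
s: successors {t, x}; q ∨ p there: t:T, x:F. ✗
t: successors {u, v, w}; q ∨ p there: u:F, v:T, w:F. ✗
u: successors {x, y}; q ∨ p there: x:F, y:F. ✗
v: no successors, so □(q ∨ p) holds vacuously. ✓
w: no successors, so □(q ∨ p) holds vacuously. ✓
x: successors {z}; q ∨ p there: z:F. ✗
y: no successors, so □(q ∨ p) holds vacuously. ✓
z: no successors, so □(q ∨ p) holds vacuously. ✓
— 4 worlds.
For □¬q:
s: successors {t, x}; ¬q there: t:F, x:T. ✗
t: successors {u, v, w}; ¬q there: u:T, v:T, w:T. ✓
u: successors {x, y}; ¬q there: x:T, y:T. ✓
v: no successors, so □¬q holds vacuously. ✓
w: no successors, so □¬q holds vacuously. ✓
x: successors {z}; ¬q there: z:T. ✓
y: no successors, so □¬q holds vacuously. ✓
z: no successors, so □¬q holds vacuously. ✓
— 7 worlds.

4 and 7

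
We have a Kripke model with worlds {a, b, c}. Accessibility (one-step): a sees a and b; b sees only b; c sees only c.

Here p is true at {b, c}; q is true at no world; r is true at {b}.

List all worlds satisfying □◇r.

{a, b}

a: successors {a, b}; ◇r there: a:T, b:T. ✓
b: successors {b}; ◇r there: b:T. ✓
c: successors {c}; ◇r there: c:F. ✗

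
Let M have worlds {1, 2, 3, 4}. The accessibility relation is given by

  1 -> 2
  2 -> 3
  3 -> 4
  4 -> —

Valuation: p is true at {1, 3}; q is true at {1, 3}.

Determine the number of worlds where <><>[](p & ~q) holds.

1: successors {2}; <>[](p & ~q) there: 2:F. ✗
2: successors {3}; <>[](p & ~q) there: 3:T. ✓
3: successors {4}; <>[](p & ~q) there: 4:F. ✗
4: no successors, so <><>[](p & ~q) fails. ✗
Satisfying worlds: {2}.

1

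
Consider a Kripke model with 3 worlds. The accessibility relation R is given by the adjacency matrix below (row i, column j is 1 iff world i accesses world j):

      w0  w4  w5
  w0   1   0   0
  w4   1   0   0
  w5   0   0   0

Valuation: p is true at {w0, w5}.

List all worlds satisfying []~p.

{w5}

w0: successors {w0}; ~p there: w0:F. ✗
w4: successors {w0}; ~p there: w0:F. ✗
w5: no successors, so []~p holds vacuously. ✓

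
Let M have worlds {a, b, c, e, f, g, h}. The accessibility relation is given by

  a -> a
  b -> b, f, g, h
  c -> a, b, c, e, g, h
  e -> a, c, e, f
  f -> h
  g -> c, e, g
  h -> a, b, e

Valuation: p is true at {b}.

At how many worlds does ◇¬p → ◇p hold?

a: ◇¬p is T, ◇p is F. ✗
b: ◇¬p is T, ◇p is T. ✓
c: ◇¬p is T, ◇p is T. ✓
e: ◇¬p is T, ◇p is F. ✗
f: ◇¬p is T, ◇p is F. ✗
g: ◇¬p is T, ◇p is F. ✗
h: ◇¬p is T, ◇p is T. ✓
Satisfying worlds: {b, c, h}.

3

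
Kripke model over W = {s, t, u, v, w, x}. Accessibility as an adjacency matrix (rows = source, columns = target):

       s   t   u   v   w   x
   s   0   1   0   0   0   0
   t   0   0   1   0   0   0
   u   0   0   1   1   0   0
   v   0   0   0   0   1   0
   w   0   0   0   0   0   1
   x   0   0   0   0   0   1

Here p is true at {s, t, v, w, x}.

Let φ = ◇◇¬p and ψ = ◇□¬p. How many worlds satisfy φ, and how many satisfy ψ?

For ◇◇¬p:
s: successors {t}; ◇¬p there: t:T. ✓
t: successors {u}; ◇¬p there: u:T. ✓
u: successors {u, v}; ◇¬p there: u:T, v:F. ✓
v: successors {w}; ◇¬p there: w:F. ✗
w: successors {x}; ◇¬p there: x:F. ✗
x: successors {x}; ◇¬p there: x:F. ✗
— 3 worlds.
For ◇□¬p:
s: successors {t}; □¬p there: t:T. ✓
t: successors {u}; □¬p there: u:F. ✗
u: successors {u, v}; □¬p there: u:F, v:F. ✗
v: successors {w}; □¬p there: w:F. ✗
w: successors {x}; □¬p there: x:F. ✗
x: successors {x}; □¬p there: x:F. ✗
— 1 world.

3 and 1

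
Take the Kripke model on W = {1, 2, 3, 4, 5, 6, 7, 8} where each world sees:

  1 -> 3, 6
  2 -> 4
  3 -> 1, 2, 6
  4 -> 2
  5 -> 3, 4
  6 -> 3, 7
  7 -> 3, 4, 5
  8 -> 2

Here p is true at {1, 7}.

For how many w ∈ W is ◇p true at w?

2

1: successors {3, 6}; p there: 3:F, 6:F. ✗
2: successors {4}; p there: 4:F. ✗
3: successors {1, 2, 6}; p there: 1:T, 2:F, 6:F. ✓
4: successors {2}; p there: 2:F. ✗
5: successors {3, 4}; p there: 3:F, 4:F. ✗
6: successors {3, 7}; p there: 3:F, 7:T. ✓
7: successors {3, 4, 5}; p there: 3:F, 4:F, 5:F. ✗
8: successors {2}; p there: 2:F. ✗
Satisfying worlds: {3, 6}.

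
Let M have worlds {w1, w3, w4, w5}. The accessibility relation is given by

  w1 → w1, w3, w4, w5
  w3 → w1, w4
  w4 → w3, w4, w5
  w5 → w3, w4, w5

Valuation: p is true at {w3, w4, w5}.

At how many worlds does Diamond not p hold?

w1: successors {w1, w3, w4, w5}; not p there: w1:T, w3:F, w4:F, w5:F. ✓
w3: successors {w1, w4}; not p there: w1:T, w4:F. ✓
w4: successors {w3, w4, w5}; not p there: w3:F, w4:F, w5:F. ✗
w5: successors {w3, w4, w5}; not p there: w3:F, w4:F, w5:F. ✗
Satisfying worlds: {w1, w3}.

2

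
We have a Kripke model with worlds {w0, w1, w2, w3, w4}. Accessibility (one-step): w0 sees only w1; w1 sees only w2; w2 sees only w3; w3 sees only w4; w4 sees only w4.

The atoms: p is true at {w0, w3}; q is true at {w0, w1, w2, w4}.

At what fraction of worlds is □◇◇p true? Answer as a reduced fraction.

w0: successors {w1}; ◇◇p there: w1:T. ✓
w1: successors {w2}; ◇◇p there: w2:F. ✗
w2: successors {w3}; ◇◇p there: w3:F. ✗
w3: successors {w4}; ◇◇p there: w4:F. ✗
w4: successors {w4}; ◇◇p there: w4:F. ✗
That's 1 of 5 worlds, so 1/5.

1/5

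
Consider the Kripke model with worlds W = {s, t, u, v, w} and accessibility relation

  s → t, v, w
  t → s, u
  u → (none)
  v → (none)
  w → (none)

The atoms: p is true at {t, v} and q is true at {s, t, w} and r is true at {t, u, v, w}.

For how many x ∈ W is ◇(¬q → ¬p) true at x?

2

s: successors {t, v, w}; ¬q → ¬p there: t:T, v:F, w:T. ✓
t: successors {s, u}; ¬q → ¬p there: s:T, u:T. ✓
u: no successors, so ◇(¬q → ¬p) fails. ✗
v: no successors, so ◇(¬q → ¬p) fails. ✗
w: no successors, so ◇(¬q → ¬p) fails. ✗
Satisfying worlds: {s, t}.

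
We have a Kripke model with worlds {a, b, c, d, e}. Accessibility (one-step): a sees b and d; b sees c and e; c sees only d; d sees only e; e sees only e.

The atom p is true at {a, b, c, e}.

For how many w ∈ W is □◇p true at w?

4

a: successors {b, d}; ◇p there: b:T, d:T. ✓
b: successors {c, e}; ◇p there: c:F, e:T. ✗
c: successors {d}; ◇p there: d:T. ✓
d: successors {e}; ◇p there: e:T. ✓
e: successors {e}; ◇p there: e:T. ✓
Satisfying worlds: {a, c, d, e}.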